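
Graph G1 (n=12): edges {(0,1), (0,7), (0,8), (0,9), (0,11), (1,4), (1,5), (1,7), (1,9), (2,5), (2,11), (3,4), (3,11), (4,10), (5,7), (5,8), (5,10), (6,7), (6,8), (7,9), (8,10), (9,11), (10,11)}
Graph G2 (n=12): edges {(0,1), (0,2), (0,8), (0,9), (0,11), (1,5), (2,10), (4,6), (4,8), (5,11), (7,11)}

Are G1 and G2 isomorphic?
No, not isomorphic

The graphs are NOT isomorphic.

Connected components of G1: 1 component(s) with vertex sets [[0, 1, 2, 3, 4, 5, 6, 7, 8, 9, 10, 11]], sizes [12].
Connected components of G2: 2 component(s) with vertex sets [[3], [0, 1, 2, 4, 5, 6, 7, 8, 9, 10, 11]], sizes [1, 11].
The number of connected components (and the multiset of component sizes) is an isomorphism invariant — an isomorphism maps each component of G1 bijectively onto a component of G2. Since G1 has 1 component(s) and G2 has 2, they cannot be isomorphic.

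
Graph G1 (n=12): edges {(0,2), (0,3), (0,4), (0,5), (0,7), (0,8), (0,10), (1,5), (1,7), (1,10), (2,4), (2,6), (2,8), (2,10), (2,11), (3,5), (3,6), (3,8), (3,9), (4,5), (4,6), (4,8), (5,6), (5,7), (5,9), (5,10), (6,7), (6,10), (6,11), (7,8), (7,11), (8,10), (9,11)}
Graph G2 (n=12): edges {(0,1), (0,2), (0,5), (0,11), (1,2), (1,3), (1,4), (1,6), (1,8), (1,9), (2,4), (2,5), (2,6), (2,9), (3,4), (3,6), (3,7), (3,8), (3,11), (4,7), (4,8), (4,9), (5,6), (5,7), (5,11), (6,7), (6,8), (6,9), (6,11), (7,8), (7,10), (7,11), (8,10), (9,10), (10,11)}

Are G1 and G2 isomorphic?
No, not isomorphic

The graphs are NOT isomorphic.

Counting triangles (3-cliques): G1 has 24, G2 has 31.
Triangle count is an isomorphism invariant, so differing triangle counts rule out isomorphism.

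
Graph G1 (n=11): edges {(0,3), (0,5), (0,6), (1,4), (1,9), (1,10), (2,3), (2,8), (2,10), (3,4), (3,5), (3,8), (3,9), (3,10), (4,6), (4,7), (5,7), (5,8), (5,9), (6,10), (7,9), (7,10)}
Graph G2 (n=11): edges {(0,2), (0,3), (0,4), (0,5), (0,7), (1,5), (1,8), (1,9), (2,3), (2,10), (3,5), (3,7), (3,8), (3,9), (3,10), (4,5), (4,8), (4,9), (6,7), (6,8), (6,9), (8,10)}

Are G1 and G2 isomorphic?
Yes, isomorphic

The graphs are isomorphic.
One valid mapping φ: V(G1) → V(G2): 0→7, 1→1, 2→10, 3→3, 4→9, 5→0, 6→6, 7→4, 8→2, 9→5, 10→8

Verify φ preserves adjacency — for each edge of G1, its image is an edge of G2:
  (0,3) → (φ(0),φ(3)) = (3,7) ∈ E(G2) ✓
  (0,5) → (φ(0),φ(5)) = (0,7) ∈ E(G2) ✓
  (0,6) → (φ(0),φ(6)) = (6,7) ∈ E(G2) ✓
  (1,4) → (φ(1),φ(4)) = (1,9) ∈ E(G2) ✓
  (1,9) → (φ(1),φ(9)) = (1,5) ∈ E(G2) ✓
  (1,10) → (φ(1),φ(10)) = (1,8) ∈ E(G2) ✓
  (2,3) → (φ(2),φ(3)) = (3,10) ∈ E(G2) ✓
  (2,8) → (φ(2),φ(8)) = (2,10) ∈ E(G2) ✓
  (2,10) → (φ(2),φ(10)) = (8,10) ∈ E(G2) ✓
  (3,4) → (φ(3),φ(4)) = (3,9) ∈ E(G2) ✓
  (3,5) → (φ(3),φ(5)) = (0,3) ∈ E(G2) ✓
  (3,8) → (φ(3),φ(8)) = (2,3) ∈ E(G2) ✓
  (3,9) → (φ(3),φ(9)) = (3,5) ∈ E(G2) ✓
  (3,10) → (φ(3),φ(10)) = (3,8) ∈ E(G2) ✓
  (4,6) → (φ(4),φ(6)) = (6,9) ∈ E(G2) ✓
  (4,7) → (φ(4),φ(7)) = (4,9) ∈ E(G2) ✓
  (5,7) → (φ(5),φ(7)) = (0,4) ∈ E(G2) ✓
  (5,8) → (φ(5),φ(8)) = (0,2) ∈ E(G2) ✓
  (5,9) → (φ(5),φ(9)) = (0,5) ∈ E(G2) ✓
  (6,10) → (φ(6),φ(10)) = (6,8) ∈ E(G2) ✓
  (7,9) → (φ(7),φ(9)) = (4,5) ∈ E(G2) ✓
  (7,10) → (φ(7),φ(10)) = (4,8) ∈ E(G2) ✓
All 22 edges of G1 map to edges of G2, and |E(G1)| = |E(G2)| = 22, so φ is a bijection on edges as well as vertices. Hence G1 ≅ G2.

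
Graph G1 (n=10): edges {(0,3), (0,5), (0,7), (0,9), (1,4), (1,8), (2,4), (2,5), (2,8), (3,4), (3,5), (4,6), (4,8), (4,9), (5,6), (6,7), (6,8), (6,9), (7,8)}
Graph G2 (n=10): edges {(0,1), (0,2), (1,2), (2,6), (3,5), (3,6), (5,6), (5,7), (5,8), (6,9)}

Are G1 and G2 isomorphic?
No, not isomorphic

The graphs are NOT isomorphic.

Connected components of G1: 1 component(s) with vertex sets [[0, 1, 2, 3, 4, 5, 6, 7, 8, 9]], sizes [10].
Connected components of G2: 2 component(s) with vertex sets [[4], [0, 1, 2, 3, 5, 6, 7, 8, 9]], sizes [1, 9].
The number of connected components (and the multiset of component sizes) is an isomorphism invariant — an isomorphism maps each component of G1 bijectively onto a component of G2. Since G1 has 1 component(s) and G2 has 2, they cannot be isomorphic.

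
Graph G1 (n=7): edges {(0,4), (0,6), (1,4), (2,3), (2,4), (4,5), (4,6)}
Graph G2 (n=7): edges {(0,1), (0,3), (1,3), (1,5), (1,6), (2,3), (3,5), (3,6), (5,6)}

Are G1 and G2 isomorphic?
No, not isomorphic

The graphs are NOT isomorphic.

Degrees in G1: deg(0)=2, deg(1)=1, deg(2)=2, deg(3)=1, deg(4)=5, deg(5)=1, deg(6)=2.
Sorted degree sequence of G1: [5, 2, 2, 2, 1, 1, 1].
Degrees in G2: deg(0)=2, deg(1)=4, deg(2)=1, deg(3)=5, deg(4)=0, deg(5)=3, deg(6)=3.
Sorted degree sequence of G2: [5, 4, 3, 3, 2, 1, 0].
The (sorted) degree sequence is an isomorphism invariant, so since G1 and G2 have different degree sequences they cannot be isomorphic.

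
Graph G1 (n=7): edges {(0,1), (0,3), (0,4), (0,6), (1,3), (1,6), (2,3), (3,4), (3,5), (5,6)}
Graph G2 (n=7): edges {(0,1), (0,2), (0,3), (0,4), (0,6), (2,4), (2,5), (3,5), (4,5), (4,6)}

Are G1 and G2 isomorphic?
Yes, isomorphic

The graphs are isomorphic.
One valid mapping φ: V(G1) → V(G2): 0→4, 1→2, 2→1, 3→0, 4→6, 5→3, 6→5

Verify φ preserves adjacency — for each edge of G1, its image is an edge of G2:
  (0,1) → (φ(0),φ(1)) = (2,4) ∈ E(G2) ✓
  (0,3) → (φ(0),φ(3)) = (0,4) ∈ E(G2) ✓
  (0,4) → (φ(0),φ(4)) = (4,6) ∈ E(G2) ✓
  (0,6) → (φ(0),φ(6)) = (4,5) ∈ E(G2) ✓
  (1,3) → (φ(1),φ(3)) = (0,2) ∈ E(G2) ✓
  (1,6) → (φ(1),φ(6)) = (2,5) ∈ E(G2) ✓
  (2,3) → (φ(2),φ(3)) = (0,1) ∈ E(G2) ✓
  (3,4) → (φ(3),φ(4)) = (0,6) ∈ E(G2) ✓
  (3,5) → (φ(3),φ(5)) = (0,3) ∈ E(G2) ✓
  (5,6) → (φ(5),φ(6)) = (3,5) ∈ E(G2) ✓
All 10 edges of G1 map to edges of G2, and |E(G1)| = |E(G2)| = 10, so φ is a bijection on edges as well as vertices. Hence G1 ≅ G2.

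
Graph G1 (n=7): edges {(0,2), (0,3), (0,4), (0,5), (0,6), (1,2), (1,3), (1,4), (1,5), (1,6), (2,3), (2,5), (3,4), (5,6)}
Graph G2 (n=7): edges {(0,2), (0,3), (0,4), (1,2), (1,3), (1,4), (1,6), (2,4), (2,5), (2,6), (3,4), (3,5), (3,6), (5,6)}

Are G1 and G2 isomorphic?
Yes, isomorphic

The graphs are isomorphic.
One valid mapping φ: V(G1) → V(G2): 0→3, 1→2, 2→1, 3→4, 4→0, 5→6, 6→5

Verify φ preserves adjacency — for each edge of G1, its image is an edge of G2:
  (0,2) → (φ(0),φ(2)) = (1,3) ∈ E(G2) ✓
  (0,3) → (φ(0),φ(3)) = (3,4) ∈ E(G2) ✓
  (0,4) → (φ(0),φ(4)) = (0,3) ∈ E(G2) ✓
  (0,5) → (φ(0),φ(5)) = (3,6) ∈ E(G2) ✓
  (0,6) → (φ(0),φ(6)) = (3,5) ∈ E(G2) ✓
  (1,2) → (φ(1),φ(2)) = (1,2) ∈ E(G2) ✓
  (1,3) → (φ(1),φ(3)) = (2,4) ∈ E(G2) ✓
  (1,4) → (φ(1),φ(4)) = (0,2) ∈ E(G2) ✓
  (1,5) → (φ(1),φ(5)) = (2,6) ∈ E(G2) ✓
  (1,6) → (φ(1),φ(6)) = (2,5) ∈ E(G2) ✓
  (2,3) → (φ(2),φ(3)) = (1,4) ∈ E(G2) ✓
  (2,5) → (φ(2),φ(5)) = (1,6) ∈ E(G2) ✓
  (3,4) → (φ(3),φ(4)) = (0,4) ∈ E(G2) ✓
  (5,6) → (φ(5),φ(6)) = (5,6) ∈ E(G2) ✓
All 14 edges of G1 map to edges of G2, and |E(G1)| = |E(G2)| = 14, so φ is a bijection on edges as well as vertices. Hence G1 ≅ G2.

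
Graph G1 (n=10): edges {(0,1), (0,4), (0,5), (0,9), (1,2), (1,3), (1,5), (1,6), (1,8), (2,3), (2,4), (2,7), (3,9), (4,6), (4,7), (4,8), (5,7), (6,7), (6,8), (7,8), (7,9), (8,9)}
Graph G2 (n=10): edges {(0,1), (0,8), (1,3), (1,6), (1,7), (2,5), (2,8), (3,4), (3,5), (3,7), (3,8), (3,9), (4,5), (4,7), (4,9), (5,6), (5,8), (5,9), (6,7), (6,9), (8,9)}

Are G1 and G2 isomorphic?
No, not isomorphic

The graphs are NOT isomorphic.

Counting triangles (3-cliques): G1 has 9, G2 has 12.
Triangle count is an isomorphism invariant, so differing triangle counts rule out isomorphism.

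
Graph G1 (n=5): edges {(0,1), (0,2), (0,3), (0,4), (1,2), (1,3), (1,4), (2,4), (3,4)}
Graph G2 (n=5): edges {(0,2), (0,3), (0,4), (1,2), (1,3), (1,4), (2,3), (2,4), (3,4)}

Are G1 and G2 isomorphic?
Yes, isomorphic

The graphs are isomorphic.
One valid mapping φ: V(G1) → V(G2): 0→2, 1→3, 2→1, 3→0, 4→4

Verify φ preserves adjacency — for each edge of G1, its image is an edge of G2:
  (0,1) → (φ(0),φ(1)) = (2,3) ∈ E(G2) ✓
  (0,2) → (φ(0),φ(2)) = (1,2) ∈ E(G2) ✓
  (0,3) → (φ(0),φ(3)) = (0,2) ∈ E(G2) ✓
  (0,4) → (φ(0),φ(4)) = (2,4) ∈ E(G2) ✓
  (1,2) → (φ(1),φ(2)) = (1,3) ∈ E(G2) ✓
  (1,3) → (φ(1),φ(3)) = (0,3) ∈ E(G2) ✓
  (1,4) → (φ(1),φ(4)) = (3,4) ∈ E(G2) ✓
  (2,4) → (φ(2),φ(4)) = (1,4) ∈ E(G2) ✓
  (3,4) → (φ(3),φ(4)) = (0,4) ∈ E(G2) ✓
All 9 edges of G1 map to edges of G2, and |E(G1)| = |E(G2)| = 9, so φ is a bijection on edges as well as vertices. Hence G1 ≅ G2.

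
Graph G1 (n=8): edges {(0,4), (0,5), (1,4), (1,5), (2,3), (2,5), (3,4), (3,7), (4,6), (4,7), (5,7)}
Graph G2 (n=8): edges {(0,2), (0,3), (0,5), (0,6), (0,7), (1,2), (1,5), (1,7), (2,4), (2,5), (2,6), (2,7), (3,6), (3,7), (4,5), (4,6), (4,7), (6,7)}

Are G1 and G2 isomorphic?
No, not isomorphic

The graphs are NOT isomorphic.

Degrees in G1: deg(0)=2, deg(1)=2, deg(2)=2, deg(3)=3, deg(4)=5, deg(5)=4, deg(6)=1, deg(7)=3.
Sorted degree sequence of G1: [5, 4, 3, 3, 2, 2, 2, 1].
Degrees in G2: deg(0)=5, deg(1)=3, deg(2)=6, deg(3)=3, deg(4)=4, deg(5)=4, deg(6)=5, deg(7)=6.
Sorted degree sequence of G2: [6, 6, 5, 5, 4, 4, 3, 3].
The (sorted) degree sequence is an isomorphism invariant, so since G1 and G2 have different degree sequences they cannot be isomorphic.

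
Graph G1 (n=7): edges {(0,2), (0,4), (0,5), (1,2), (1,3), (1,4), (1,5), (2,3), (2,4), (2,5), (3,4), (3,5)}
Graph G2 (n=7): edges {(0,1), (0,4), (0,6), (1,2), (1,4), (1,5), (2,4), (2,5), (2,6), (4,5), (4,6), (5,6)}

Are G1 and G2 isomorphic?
Yes, isomorphic

The graphs are isomorphic.
One valid mapping φ: V(G1) → V(G2): 0→0, 1→5, 2→4, 3→2, 4→1, 5→6, 6→3

Verify φ preserves adjacency — for each edge of G1, its image is an edge of G2:
  (0,2) → (φ(0),φ(2)) = (0,4) ∈ E(G2) ✓
  (0,4) → (φ(0),φ(4)) = (0,1) ∈ E(G2) ✓
  (0,5) → (φ(0),φ(5)) = (0,6) ∈ E(G2) ✓
  (1,2) → (φ(1),φ(2)) = (4,5) ∈ E(G2) ✓
  (1,3) → (φ(1),φ(3)) = (2,5) ∈ E(G2) ✓
  (1,4) → (φ(1),φ(4)) = (1,5) ∈ E(G2) ✓
  (1,5) → (φ(1),φ(5)) = (5,6) ∈ E(G2) ✓
  (2,3) → (φ(2),φ(3)) = (2,4) ∈ E(G2) ✓
  (2,4) → (φ(2),φ(4)) = (1,4) ∈ E(G2) ✓
  (2,5) → (φ(2),φ(5)) = (4,6) ∈ E(G2) ✓
  (3,4) → (φ(3),φ(4)) = (1,2) ∈ E(G2) ✓
  (3,5) → (φ(3),φ(5)) = (2,6) ∈ E(G2) ✓
All 12 edges of G1 map to edges of G2, and |E(G1)| = |E(G2)| = 12, so φ is a bijection on edges as well as vertices. Hence G1 ≅ G2.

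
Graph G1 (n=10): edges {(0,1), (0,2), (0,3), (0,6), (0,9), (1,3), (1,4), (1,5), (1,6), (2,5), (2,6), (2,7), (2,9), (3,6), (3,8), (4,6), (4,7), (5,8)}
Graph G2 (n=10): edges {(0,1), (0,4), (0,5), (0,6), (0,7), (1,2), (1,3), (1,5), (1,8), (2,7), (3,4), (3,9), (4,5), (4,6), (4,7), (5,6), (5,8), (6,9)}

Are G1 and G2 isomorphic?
Yes, isomorphic

The graphs are isomorphic.
One valid mapping φ: V(G1) → V(G2): 0→5, 1→4, 2→1, 3→6, 4→7, 5→3, 6→0, 7→2, 8→9, 9→8

Verify φ preserves adjacency — for each edge of G1, its image is an edge of G2:
  (0,1) → (φ(0),φ(1)) = (4,5) ∈ E(G2) ✓
  (0,2) → (φ(0),φ(2)) = (1,5) ∈ E(G2) ✓
  (0,3) → (φ(0),φ(3)) = (5,6) ∈ E(G2) ✓
  (0,6) → (φ(0),φ(6)) = (0,5) ∈ E(G2) ✓
  (0,9) → (φ(0),φ(9)) = (5,8) ∈ E(G2) ✓
  (1,3) → (φ(1),φ(3)) = (4,6) ∈ E(G2) ✓
  (1,4) → (φ(1),φ(4)) = (4,7) ∈ E(G2) ✓
  (1,5) → (φ(1),φ(5)) = (3,4) ∈ E(G2) ✓
  (1,6) → (φ(1),φ(6)) = (0,4) ∈ E(G2) ✓
  (2,5) → (φ(2),φ(5)) = (1,3) ∈ E(G2) ✓
  (2,6) → (φ(2),φ(6)) = (0,1) ∈ E(G2) ✓
  (2,7) → (φ(2),φ(7)) = (1,2) ∈ E(G2) ✓
  (2,9) → (φ(2),φ(9)) = (1,8) ∈ E(G2) ✓
  (3,6) → (φ(3),φ(6)) = (0,6) ∈ E(G2) ✓
  (3,8) → (φ(3),φ(8)) = (6,9) ∈ E(G2) ✓
  (4,6) → (φ(4),φ(6)) = (0,7) ∈ E(G2) ✓
  (4,7) → (φ(4),φ(7)) = (2,7) ∈ E(G2) ✓
  (5,8) → (φ(5),φ(8)) = (3,9) ∈ E(G2) ✓
All 18 edges of G1 map to edges of G2, and |E(G1)| = |E(G2)| = 18, so φ is a bijection on edges as well as vertices. Hence G1 ≅ G2.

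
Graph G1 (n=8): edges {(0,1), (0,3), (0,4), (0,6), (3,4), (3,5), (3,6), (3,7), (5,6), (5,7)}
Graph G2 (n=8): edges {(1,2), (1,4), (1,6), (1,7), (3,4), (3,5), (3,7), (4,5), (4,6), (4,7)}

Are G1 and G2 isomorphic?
Yes, isomorphic

The graphs are isomorphic.
One valid mapping φ: V(G1) → V(G2): 0→1, 1→2, 2→0, 3→4, 4→6, 5→3, 6→7, 7→5

Verify φ preserves adjacency — for each edge of G1, its image is an edge of G2:
  (0,1) → (φ(0),φ(1)) = (1,2) ∈ E(G2) ✓
  (0,3) → (φ(0),φ(3)) = (1,4) ∈ E(G2) ✓
  (0,4) → (φ(0),φ(4)) = (1,6) ∈ E(G2) ✓
  (0,6) → (φ(0),φ(6)) = (1,7) ∈ E(G2) ✓
  (3,4) → (φ(3),φ(4)) = (4,6) ∈ E(G2) ✓
  (3,5) → (φ(3),φ(5)) = (3,4) ∈ E(G2) ✓
  (3,6) → (φ(3),φ(6)) = (4,7) ∈ E(G2) ✓
  (3,7) → (φ(3),φ(7)) = (4,5) ∈ E(G2) ✓
  (5,6) → (φ(5),φ(6)) = (3,7) ∈ E(G2) ✓
  (5,7) → (φ(5),φ(7)) = (3,5) ∈ E(G2) ✓
All 10 edges of G1 map to edges of G2, and |E(G1)| = |E(G2)| = 10, so φ is a bijection on edges as well as vertices. Hence G1 ≅ G2.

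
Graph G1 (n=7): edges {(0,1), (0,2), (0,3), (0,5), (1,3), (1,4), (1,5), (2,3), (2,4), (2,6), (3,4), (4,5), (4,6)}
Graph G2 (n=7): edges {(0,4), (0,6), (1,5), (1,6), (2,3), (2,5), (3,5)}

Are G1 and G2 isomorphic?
No, not isomorphic

The graphs are NOT isomorphic.

Counting triangles (3-cliques): G1 has 7, G2 has 1.
Triangle count is an isomorphism invariant, so differing triangle counts rule out isomorphism.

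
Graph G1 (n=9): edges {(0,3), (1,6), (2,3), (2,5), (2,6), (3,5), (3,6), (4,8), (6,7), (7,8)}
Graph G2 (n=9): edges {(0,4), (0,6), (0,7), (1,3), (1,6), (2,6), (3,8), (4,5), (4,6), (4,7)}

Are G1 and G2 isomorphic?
Yes, isomorphic

The graphs are isomorphic.
One valid mapping φ: V(G1) → V(G2): 0→5, 1→2, 2→0, 3→4, 4→8, 5→7, 6→6, 7→1, 8→3

Verify φ preserves adjacency — for each edge of G1, its image is an edge of G2:
  (0,3) → (φ(0),φ(3)) = (4,5) ∈ E(G2) ✓
  (1,6) → (φ(1),φ(6)) = (2,6) ∈ E(G2) ✓
  (2,3) → (φ(2),φ(3)) = (0,4) ∈ E(G2) ✓
  (2,5) → (φ(2),φ(5)) = (0,7) ∈ E(G2) ✓
  (2,6) → (φ(2),φ(6)) = (0,6) ∈ E(G2) ✓
  (3,5) → (φ(3),φ(5)) = (4,7) ∈ E(G2) ✓
  (3,6) → (φ(3),φ(6)) = (4,6) ∈ E(G2) ✓
  (4,8) → (φ(4),φ(8)) = (3,8) ∈ E(G2) ✓
  (6,7) → (φ(6),φ(7)) = (1,6) ∈ E(G2) ✓
  (7,8) → (φ(7),φ(8)) = (1,3) ∈ E(G2) ✓
All 10 edges of G1 map to edges of G2, and |E(G1)| = |E(G2)| = 10, so φ is a bijection on edges as well as vertices. Hence G1 ≅ G2.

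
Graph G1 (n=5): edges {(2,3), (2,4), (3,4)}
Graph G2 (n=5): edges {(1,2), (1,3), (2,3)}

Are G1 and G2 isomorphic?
Yes, isomorphic

The graphs are isomorphic.
One valid mapping φ: V(G1) → V(G2): 0→0, 1→4, 2→3, 3→2, 4→1

Verify φ preserves adjacency — for each edge of G1, its image is an edge of G2:
  (2,3) → (φ(2),φ(3)) = (2,3) ∈ E(G2) ✓
  (2,4) → (φ(2),φ(4)) = (1,3) ∈ E(G2) ✓
  (3,4) → (φ(3),φ(4)) = (1,2) ∈ E(G2) ✓
All 3 edges of G1 map to edges of G2, and |E(G1)| = |E(G2)| = 3, so φ is a bijection on edges as well as vertices. Hence G1 ≅ G2.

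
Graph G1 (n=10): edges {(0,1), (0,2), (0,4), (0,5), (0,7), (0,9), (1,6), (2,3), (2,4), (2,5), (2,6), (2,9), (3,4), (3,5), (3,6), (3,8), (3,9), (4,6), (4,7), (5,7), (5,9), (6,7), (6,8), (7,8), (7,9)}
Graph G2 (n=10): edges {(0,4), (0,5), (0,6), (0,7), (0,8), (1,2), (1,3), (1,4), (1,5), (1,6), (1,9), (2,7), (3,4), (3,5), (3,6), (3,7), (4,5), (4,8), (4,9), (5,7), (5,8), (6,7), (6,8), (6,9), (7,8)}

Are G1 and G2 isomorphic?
Yes, isomorphic

The graphs are isomorphic.
One valid mapping φ: V(G1) → V(G2): 0→7, 1→2, 2→5, 3→4, 4→3, 5→0, 6→1, 7→6, 8→9, 9→8

Verify φ preserves adjacency — for each edge of G1, its image is an edge of G2:
  (0,1) → (φ(0),φ(1)) = (2,7) ∈ E(G2) ✓
  (0,2) → (φ(0),φ(2)) = (5,7) ∈ E(G2) ✓
  (0,4) → (φ(0),φ(4)) = (3,7) ∈ E(G2) ✓
  (0,5) → (φ(0),φ(5)) = (0,7) ∈ E(G2) ✓
  (0,7) → (φ(0),φ(7)) = (6,7) ∈ E(G2) ✓
  (0,9) → (φ(0),φ(9)) = (7,8) ∈ E(G2) ✓
  (1,6) → (φ(1),φ(6)) = (1,2) ∈ E(G2) ✓
  (2,3) → (φ(2),φ(3)) = (4,5) ∈ E(G2) ✓
  (2,4) → (φ(2),φ(4)) = (3,5) ∈ E(G2) ✓
  (2,5) → (φ(2),φ(5)) = (0,5) ∈ E(G2) ✓
  (2,6) → (φ(2),φ(6)) = (1,5) ∈ E(G2) ✓
  (2,9) → (φ(2),φ(9)) = (5,8) ∈ E(G2) ✓
  (3,4) → (φ(3),φ(4)) = (3,4) ∈ E(G2) ✓
  (3,5) → (φ(3),φ(5)) = (0,4) ∈ E(G2) ✓
  (3,6) → (φ(3),φ(6)) = (1,4) ∈ E(G2) ✓
  (3,8) → (φ(3),φ(8)) = (4,9) ∈ E(G2) ✓
  (3,9) → (φ(3),φ(9)) = (4,8) ∈ E(G2) ✓
  (4,6) → (φ(4),φ(6)) = (1,3) ∈ E(G2) ✓
  (4,7) → (φ(4),φ(7)) = (3,6) ∈ E(G2) ✓
  (5,7) → (φ(5),φ(7)) = (0,6) ∈ E(G2) ✓
  (5,9) → (φ(5),φ(9)) = (0,8) ∈ E(G2) ✓
  (6,7) → (φ(6),φ(7)) = (1,6) ∈ E(G2) ✓
  (6,8) → (φ(6),φ(8)) = (1,9) ∈ E(G2) ✓
  (7,8) → (φ(7),φ(8)) = (6,9) ∈ E(G2) ✓
  (7,9) → (φ(7),φ(9)) = (6,8) ∈ E(G2) ✓
All 25 edges of G1 map to edges of G2, and |E(G1)| = |E(G2)| = 25, so φ is a bijection on edges as well as vertices. Hence G1 ≅ G2.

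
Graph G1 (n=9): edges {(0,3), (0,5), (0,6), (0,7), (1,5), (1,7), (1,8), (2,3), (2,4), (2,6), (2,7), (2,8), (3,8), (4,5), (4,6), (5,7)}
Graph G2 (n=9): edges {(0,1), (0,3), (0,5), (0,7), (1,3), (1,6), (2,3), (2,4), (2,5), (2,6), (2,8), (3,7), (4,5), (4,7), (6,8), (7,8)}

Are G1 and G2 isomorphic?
Yes, isomorphic

The graphs are isomorphic.
One valid mapping φ: V(G1) → V(G2): 0→7, 1→1, 2→2, 3→8, 4→5, 5→0, 6→4, 7→3, 8→6

Verify φ preserves adjacency — for each edge of G1, its image is an edge of G2:
  (0,3) → (φ(0),φ(3)) = (7,8) ∈ E(G2) ✓
  (0,5) → (φ(0),φ(5)) = (0,7) ∈ E(G2) ✓
  (0,6) → (φ(0),φ(6)) = (4,7) ∈ E(G2) ✓
  (0,7) → (φ(0),φ(7)) = (3,7) ∈ E(G2) ✓
  (1,5) → (φ(1),φ(5)) = (0,1) ∈ E(G2) ✓
  (1,7) → (φ(1),φ(7)) = (1,3) ∈ E(G2) ✓
  (1,8) → (φ(1),φ(8)) = (1,6) ∈ E(G2) ✓
  (2,3) → (φ(2),φ(3)) = (2,8) ∈ E(G2) ✓
  (2,4) → (φ(2),φ(4)) = (2,5) ∈ E(G2) ✓
  (2,6) → (φ(2),φ(6)) = (2,4) ∈ E(G2) ✓
  (2,7) → (φ(2),φ(7)) = (2,3) ∈ E(G2) ✓
  (2,8) → (φ(2),φ(8)) = (2,6) ∈ E(G2) ✓
  (3,8) → (φ(3),φ(8)) = (6,8) ∈ E(G2) ✓
  (4,5) → (φ(4),φ(5)) = (0,5) ∈ E(G2) ✓
  (4,6) → (φ(4),φ(6)) = (4,5) ∈ E(G2) ✓
  (5,7) → (φ(5),φ(7)) = (0,3) ∈ E(G2) ✓
All 16 edges of G1 map to edges of G2, and |E(G1)| = |E(G2)| = 16, so φ is a bijection on edges as well as vertices. Hence G1 ≅ G2.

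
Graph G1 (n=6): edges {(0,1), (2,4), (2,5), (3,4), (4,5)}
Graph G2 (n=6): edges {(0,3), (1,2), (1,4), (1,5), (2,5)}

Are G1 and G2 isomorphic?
Yes, isomorphic

The graphs are isomorphic.
One valid mapping φ: V(G1) → V(G2): 0→0, 1→3, 2→5, 3→4, 4→1, 5→2

Verify φ preserves adjacency — for each edge of G1, its image is an edge of G2:
  (0,1) → (φ(0),φ(1)) = (0,3) ∈ E(G2) ✓
  (2,4) → (φ(2),φ(4)) = (1,5) ∈ E(G2) ✓
  (2,5) → (φ(2),φ(5)) = (2,5) ∈ E(G2) ✓
  (3,4) → (φ(3),φ(4)) = (1,4) ∈ E(G2) ✓
  (4,5) → (φ(4),φ(5)) = (1,2) ∈ E(G2) ✓
All 5 edges of G1 map to edges of G2, and |E(G1)| = |E(G2)| = 5, so φ is a bijection on edges as well as vertices. Hence G1 ≅ G2.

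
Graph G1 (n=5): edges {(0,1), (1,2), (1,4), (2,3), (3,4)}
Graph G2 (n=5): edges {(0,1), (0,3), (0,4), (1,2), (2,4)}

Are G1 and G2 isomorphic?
Yes, isomorphic

The graphs are isomorphic.
One valid mapping φ: V(G1) → V(G2): 0→3, 1→0, 2→4, 3→2, 4→1

Verify φ preserves adjacency — for each edge of G1, its image is an edge of G2:
  (0,1) → (φ(0),φ(1)) = (0,3) ∈ E(G2) ✓
  (1,2) → (φ(1),φ(2)) = (0,4) ∈ E(G2) ✓
  (1,4) → (φ(1),φ(4)) = (0,1) ∈ E(G2) ✓
  (2,3) → (φ(2),φ(3)) = (2,4) ∈ E(G2) ✓
  (3,4) → (φ(3),φ(4)) = (1,2) ∈ E(G2) ✓
All 5 edges of G1 map to edges of G2, and |E(G1)| = |E(G2)| = 5, so φ is a bijection on edges as well as vertices. Hence G1 ≅ G2.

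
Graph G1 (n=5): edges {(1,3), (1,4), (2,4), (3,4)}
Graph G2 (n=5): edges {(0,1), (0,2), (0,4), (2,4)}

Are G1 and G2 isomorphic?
Yes, isomorphic

The graphs are isomorphic.
One valid mapping φ: V(G1) → V(G2): 0→3, 1→2, 2→1, 3→4, 4→0

Verify φ preserves adjacency — for each edge of G1, its image is an edge of G2:
  (1,3) → (φ(1),φ(3)) = (2,4) ∈ E(G2) ✓
  (1,4) → (φ(1),φ(4)) = (0,2) ∈ E(G2) ✓
  (2,4) → (φ(2),φ(4)) = (0,1) ∈ E(G2) ✓
  (3,4) → (φ(3),φ(4)) = (0,4) ∈ E(G2) ✓
All 4 edges of G1 map to edges of G2, and |E(G1)| = |E(G2)| = 4, so φ is a bijection on edges as well as vertices. Hence G1 ≅ G2.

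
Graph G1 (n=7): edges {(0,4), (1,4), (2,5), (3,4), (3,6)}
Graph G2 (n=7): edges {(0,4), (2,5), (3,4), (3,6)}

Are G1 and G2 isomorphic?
No, not isomorphic

The graphs are NOT isomorphic.

Counting edges: G1 has 5 edge(s); G2 has 4 edge(s).
Edge count is an isomorphism invariant (a bijection on vertices induces a bijection on edges), so differing edge counts rule out isomorphism.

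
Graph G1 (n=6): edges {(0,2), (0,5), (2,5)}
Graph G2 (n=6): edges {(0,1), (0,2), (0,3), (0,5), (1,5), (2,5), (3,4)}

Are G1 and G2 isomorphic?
No, not isomorphic

The graphs are NOT isomorphic.

Degrees in G1: deg(0)=2, deg(1)=0, deg(2)=2, deg(3)=0, deg(4)=0, deg(5)=2.
Sorted degree sequence of G1: [2, 2, 2, 0, 0, 0].
Degrees in G2: deg(0)=4, deg(1)=2, deg(2)=2, deg(3)=2, deg(4)=1, deg(5)=3.
Sorted degree sequence of G2: [4, 3, 2, 2, 2, 1].
The (sorted) degree sequence is an isomorphism invariant, so since G1 and G2 have different degree sequences they cannot be isomorphic.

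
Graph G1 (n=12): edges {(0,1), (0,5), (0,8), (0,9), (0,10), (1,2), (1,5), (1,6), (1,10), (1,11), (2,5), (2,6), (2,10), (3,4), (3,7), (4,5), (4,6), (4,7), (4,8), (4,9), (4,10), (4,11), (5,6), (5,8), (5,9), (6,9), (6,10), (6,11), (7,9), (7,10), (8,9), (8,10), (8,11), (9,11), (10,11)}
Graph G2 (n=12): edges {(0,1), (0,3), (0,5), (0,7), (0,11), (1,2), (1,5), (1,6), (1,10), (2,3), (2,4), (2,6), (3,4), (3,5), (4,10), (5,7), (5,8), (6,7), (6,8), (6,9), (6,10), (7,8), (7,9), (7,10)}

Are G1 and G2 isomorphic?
No, not isomorphic

The graphs are NOT isomorphic.

Counting triangles (3-cliques): G1 has 35, G2 has 10.
Triangle count is an isomorphism invariant, so differing triangle counts rule out isomorphism.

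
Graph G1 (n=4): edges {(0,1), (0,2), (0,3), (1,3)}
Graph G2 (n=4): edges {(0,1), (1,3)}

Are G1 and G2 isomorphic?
No, not isomorphic

The graphs are NOT isomorphic.

Degrees in G1: deg(0)=3, deg(1)=2, deg(2)=1, deg(3)=2.
Sorted degree sequence of G1: [3, 2, 2, 1].
Degrees in G2: deg(0)=1, deg(1)=2, deg(2)=0, deg(3)=1.
Sorted degree sequence of G2: [2, 1, 1, 0].
The (sorted) degree sequence is an isomorphism invariant, so since G1 and G2 have different degree sequences they cannot be isomorphic.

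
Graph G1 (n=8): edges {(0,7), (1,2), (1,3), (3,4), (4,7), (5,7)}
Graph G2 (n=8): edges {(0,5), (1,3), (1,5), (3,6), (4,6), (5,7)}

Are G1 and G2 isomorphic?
Yes, isomorphic

The graphs are isomorphic.
One valid mapping φ: V(G1) → V(G2): 0→0, 1→6, 2→4, 3→3, 4→1, 5→7, 6→2, 7→5

Verify φ preserves adjacency — for each edge of G1, its image is an edge of G2:
  (0,7) → (φ(0),φ(7)) = (0,5) ∈ E(G2) ✓
  (1,2) → (φ(1),φ(2)) = (4,6) ∈ E(G2) ✓
  (1,3) → (φ(1),φ(3)) = (3,6) ∈ E(G2) ✓
  (3,4) → (φ(3),φ(4)) = (1,3) ∈ E(G2) ✓
  (4,7) → (φ(4),φ(7)) = (1,5) ∈ E(G2) ✓
  (5,7) → (φ(5),φ(7)) = (5,7) ∈ E(G2) ✓
All 6 edges of G1 map to edges of G2, and |E(G1)| = |E(G2)| = 6, so φ is a bijection on edges as well as vertices. Hence G1 ≅ G2.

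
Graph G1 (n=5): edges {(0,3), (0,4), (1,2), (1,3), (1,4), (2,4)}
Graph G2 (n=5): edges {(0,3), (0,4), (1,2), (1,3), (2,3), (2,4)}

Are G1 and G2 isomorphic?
Yes, isomorphic

The graphs are isomorphic.
One valid mapping φ: V(G1) → V(G2): 0→4, 1→3, 2→1, 3→0, 4→2

Verify φ preserves adjacency — for each edge of G1, its image is an edge of G2:
  (0,3) → (φ(0),φ(3)) = (0,4) ∈ E(G2) ✓
  (0,4) → (φ(0),φ(4)) = (2,4) ∈ E(G2) ✓
  (1,2) → (φ(1),φ(2)) = (1,3) ∈ E(G2) ✓
  (1,3) → (φ(1),φ(3)) = (0,3) ∈ E(G2) ✓
  (1,4) → (φ(1),φ(4)) = (2,3) ∈ E(G2) ✓
  (2,4) → (φ(2),φ(4)) = (1,2) ∈ E(G2) ✓
All 6 edges of G1 map to edges of G2, and |E(G1)| = |E(G2)| = 6, so φ is a bijection on edges as well as vertices. Hence G1 ≅ G2.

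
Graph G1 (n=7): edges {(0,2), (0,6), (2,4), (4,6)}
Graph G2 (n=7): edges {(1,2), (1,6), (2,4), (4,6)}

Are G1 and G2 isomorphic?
Yes, isomorphic

The graphs are isomorphic.
One valid mapping φ: V(G1) → V(G2): 0→6, 1→0, 2→4, 3→5, 4→2, 5→3, 6→1

Verify φ preserves adjacency — for each edge of G1, its image is an edge of G2:
  (0,2) → (φ(0),φ(2)) = (4,6) ∈ E(G2) ✓
  (0,6) → (φ(0),φ(6)) = (1,6) ∈ E(G2) ✓
  (2,4) → (φ(2),φ(4)) = (2,4) ∈ E(G2) ✓
  (4,6) → (φ(4),φ(6)) = (1,2) ∈ E(G2) ✓
All 4 edges of G1 map to edges of G2, and |E(G1)| = |E(G2)| = 4, so φ is a bijection on edges as well as vertices. Hence G1 ≅ G2.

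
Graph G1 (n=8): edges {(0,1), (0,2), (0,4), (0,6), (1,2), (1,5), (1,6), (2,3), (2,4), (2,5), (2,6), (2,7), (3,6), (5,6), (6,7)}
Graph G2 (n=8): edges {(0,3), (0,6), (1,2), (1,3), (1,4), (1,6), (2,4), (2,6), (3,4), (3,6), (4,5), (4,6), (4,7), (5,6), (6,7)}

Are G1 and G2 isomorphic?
Yes, isomorphic

The graphs are isomorphic.
One valid mapping φ: V(G1) → V(G2): 0→3, 1→1, 2→6, 3→5, 4→0, 5→2, 6→4, 7→7

Verify φ preserves adjacency — for each edge of G1, its image is an edge of G2:
  (0,1) → (φ(0),φ(1)) = (1,3) ∈ E(G2) ✓
  (0,2) → (φ(0),φ(2)) = (3,6) ∈ E(G2) ✓
  (0,4) → (φ(0),φ(4)) = (0,3) ∈ E(G2) ✓
  (0,6) → (φ(0),φ(6)) = (3,4) ∈ E(G2) ✓
  (1,2) → (φ(1),φ(2)) = (1,6) ∈ E(G2) ✓
  (1,5) → (φ(1),φ(5)) = (1,2) ∈ E(G2) ✓
  (1,6) → (φ(1),φ(6)) = (1,4) ∈ E(G2) ✓
  (2,3) → (φ(2),φ(3)) = (5,6) ∈ E(G2) ✓
  (2,4) → (φ(2),φ(4)) = (0,6) ∈ E(G2) ✓
  (2,5) → (φ(2),φ(5)) = (2,6) ∈ E(G2) ✓
  (2,6) → (φ(2),φ(6)) = (4,6) ∈ E(G2) ✓
  (2,7) → (φ(2),φ(7)) = (6,7) ∈ E(G2) ✓
  (3,6) → (φ(3),φ(6)) = (4,5) ∈ E(G2) ✓
  (5,6) → (φ(5),φ(6)) = (2,4) ∈ E(G2) ✓
  (6,7) → (φ(6),φ(7)) = (4,7) ∈ E(G2) ✓
All 15 edges of G1 map to edges of G2, and |E(G1)| = |E(G2)| = 15, so φ is a bijection on edges as well as vertices. Hence G1 ≅ G2.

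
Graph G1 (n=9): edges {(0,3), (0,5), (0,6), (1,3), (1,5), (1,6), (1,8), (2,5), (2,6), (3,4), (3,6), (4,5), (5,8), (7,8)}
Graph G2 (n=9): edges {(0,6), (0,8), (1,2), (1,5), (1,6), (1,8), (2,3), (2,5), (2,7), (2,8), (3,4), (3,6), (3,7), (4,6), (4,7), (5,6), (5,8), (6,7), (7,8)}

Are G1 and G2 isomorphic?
No, not isomorphic

The graphs are NOT isomorphic.

Degrees in G1: deg(0)=3, deg(1)=4, deg(2)=2, deg(3)=4, deg(4)=2, deg(5)=5, deg(6)=4, deg(7)=1, deg(8)=3.
Sorted degree sequence of G1: [5, 4, 4, 4, 3, 3, 2, 2, 1].
Degrees in G2: deg(0)=2, deg(1)=4, deg(2)=5, deg(3)=4, deg(4)=3, deg(5)=4, deg(6)=6, deg(7)=5, deg(8)=5.
Sorted degree sequence of G2: [6, 5, 5, 5, 4, 4, 4, 3, 2].
The (sorted) degree sequence is an isomorphism invariant, so since G1 and G2 have different degree sequences they cannot be isomorphic.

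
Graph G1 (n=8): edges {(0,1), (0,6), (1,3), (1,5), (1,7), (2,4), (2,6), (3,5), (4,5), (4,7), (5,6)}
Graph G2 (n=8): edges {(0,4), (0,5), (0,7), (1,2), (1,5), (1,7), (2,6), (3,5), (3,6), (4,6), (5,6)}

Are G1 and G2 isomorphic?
Yes, isomorphic

The graphs are isomorphic.
One valid mapping φ: V(G1) → V(G2): 0→4, 1→6, 2→7, 3→3, 4→1, 5→5, 6→0, 7→2

Verify φ preserves adjacency — for each edge of G1, its image is an edge of G2:
  (0,1) → (φ(0),φ(1)) = (4,6) ∈ E(G2) ✓
  (0,6) → (φ(0),φ(6)) = (0,4) ∈ E(G2) ✓
  (1,3) → (φ(1),φ(3)) = (3,6) ∈ E(G2) ✓
  (1,5) → (φ(1),φ(5)) = (5,6) ∈ E(G2) ✓
  (1,7) → (φ(1),φ(7)) = (2,6) ∈ E(G2) ✓
  (2,4) → (φ(2),φ(4)) = (1,7) ∈ E(G2) ✓
  (2,6) → (φ(2),φ(6)) = (0,7) ∈ E(G2) ✓
  (3,5) → (φ(3),φ(5)) = (3,5) ∈ E(G2) ✓
  (4,5) → (φ(4),φ(5)) = (1,5) ∈ E(G2) ✓
  (4,7) → (φ(4),φ(7)) = (1,2) ∈ E(G2) ✓
  (5,6) → (φ(5),φ(6)) = (0,5) ∈ E(G2) ✓
All 11 edges of G1 map to edges of G2, and |E(G1)| = |E(G2)| = 11, so φ is a bijection on edges as well as vertices. Hence G1 ≅ G2.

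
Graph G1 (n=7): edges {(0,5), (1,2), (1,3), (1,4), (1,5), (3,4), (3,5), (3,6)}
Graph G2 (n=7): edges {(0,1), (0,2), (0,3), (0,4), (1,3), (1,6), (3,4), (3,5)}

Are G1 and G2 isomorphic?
Yes, isomorphic

The graphs are isomorphic.
One valid mapping φ: V(G1) → V(G2): 0→6, 1→0, 2→2, 3→3, 4→4, 5→1, 6→5

Verify φ preserves adjacency — for each edge of G1, its image is an edge of G2:
  (0,5) → (φ(0),φ(5)) = (1,6) ∈ E(G2) ✓
  (1,2) → (φ(1),φ(2)) = (0,2) ∈ E(G2) ✓
  (1,3) → (φ(1),φ(3)) = (0,3) ∈ E(G2) ✓
  (1,4) → (φ(1),φ(4)) = (0,4) ∈ E(G2) ✓
  (1,5) → (φ(1),φ(5)) = (0,1) ∈ E(G2) ✓
  (3,4) → (φ(3),φ(4)) = (3,4) ∈ E(G2) ✓
  (3,5) → (φ(3),φ(5)) = (1,3) ∈ E(G2) ✓
  (3,6) → (φ(3),φ(6)) = (3,5) ∈ E(G2) ✓
All 8 edges of G1 map to edges of G2, and |E(G1)| = |E(G2)| = 8, so φ is a bijection on edges as well as vertices. Hence G1 ≅ G2.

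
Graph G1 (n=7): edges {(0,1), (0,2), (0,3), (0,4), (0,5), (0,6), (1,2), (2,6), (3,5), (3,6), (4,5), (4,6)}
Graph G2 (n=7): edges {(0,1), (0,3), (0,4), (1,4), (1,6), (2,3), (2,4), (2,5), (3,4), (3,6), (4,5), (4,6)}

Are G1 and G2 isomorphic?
Yes, isomorphic

The graphs are isomorphic.
One valid mapping φ: V(G1) → V(G2): 0→4, 1→5, 2→2, 3→6, 4→0, 5→1, 6→3

Verify φ preserves adjacency — for each edge of G1, its image is an edge of G2:
  (0,1) → (φ(0),φ(1)) = (4,5) ∈ E(G2) ✓
  (0,2) → (φ(0),φ(2)) = (2,4) ∈ E(G2) ✓
  (0,3) → (φ(0),φ(3)) = (4,6) ∈ E(G2) ✓
  (0,4) → (φ(0),φ(4)) = (0,4) ∈ E(G2) ✓
  (0,5) → (φ(0),φ(5)) = (1,4) ∈ E(G2) ✓
  (0,6) → (φ(0),φ(6)) = (3,4) ∈ E(G2) ✓
  (1,2) → (φ(1),φ(2)) = (2,5) ∈ E(G2) ✓
  (2,6) → (φ(2),φ(6)) = (2,3) ∈ E(G2) ✓
  (3,5) → (φ(3),φ(5)) = (1,6) ∈ E(G2) ✓
  (3,6) → (φ(3),φ(6)) = (3,6) ∈ E(G2) ✓
  (4,5) → (φ(4),φ(5)) = (0,1) ∈ E(G2) ✓
  (4,6) → (φ(4),φ(6)) = (0,3) ∈ E(G2) ✓
All 12 edges of G1 map to edges of G2, and |E(G1)| = |E(G2)| = 12, so φ is a bijection on edges as well as vertices. Hence G1 ≅ G2.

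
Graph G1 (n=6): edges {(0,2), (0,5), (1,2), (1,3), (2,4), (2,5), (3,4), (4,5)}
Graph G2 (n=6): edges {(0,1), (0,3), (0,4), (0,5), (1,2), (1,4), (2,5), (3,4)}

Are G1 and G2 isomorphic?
Yes, isomorphic

The graphs are isomorphic.
One valid mapping φ: V(G1) → V(G2): 0→3, 1→5, 2→0, 3→2, 4→1, 5→4

Verify φ preserves adjacency — for each edge of G1, its image is an edge of G2:
  (0,2) → (φ(0),φ(2)) = (0,3) ∈ E(G2) ✓
  (0,5) → (φ(0),φ(5)) = (3,4) ∈ E(G2) ✓
  (1,2) → (φ(1),φ(2)) = (0,5) ∈ E(G2) ✓
  (1,3) → (φ(1),φ(3)) = (2,5) ∈ E(G2) ✓
  (2,4) → (φ(2),φ(4)) = (0,1) ∈ E(G2) ✓
  (2,5) → (φ(2),φ(5)) = (0,4) ∈ E(G2) ✓
  (3,4) → (φ(3),φ(4)) = (1,2) ∈ E(G2) ✓
  (4,5) → (φ(4),φ(5)) = (1,4) ∈ E(G2) ✓
All 8 edges of G1 map to edges of G2, and |E(G1)| = |E(G2)| = 8, so φ is a bijection on edges as well as vertices. Hence G1 ≅ G2.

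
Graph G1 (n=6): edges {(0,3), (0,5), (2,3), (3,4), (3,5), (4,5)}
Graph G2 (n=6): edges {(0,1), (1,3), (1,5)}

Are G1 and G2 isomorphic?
No, not isomorphic

The graphs are NOT isomorphic.

Connected components of G1: 2 component(s) with vertex sets [[1], [0, 2, 3, 4, 5]], sizes [1, 5].
Connected components of G2: 3 component(s) with vertex sets [[2], [4], [0, 1, 3, 5]], sizes [1, 1, 4].
The number of connected components (and the multiset of component sizes) is an isomorphism invariant — an isomorphism maps each component of G1 bijectively onto a component of G2. Since G1 has 2 component(s) and G2 has 3, they cannot be isomorphic.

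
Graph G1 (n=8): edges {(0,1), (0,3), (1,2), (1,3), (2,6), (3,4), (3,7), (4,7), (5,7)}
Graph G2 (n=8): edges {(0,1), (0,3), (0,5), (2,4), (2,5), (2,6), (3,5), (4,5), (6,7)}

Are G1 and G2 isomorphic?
Yes, isomorphic

The graphs are isomorphic.
One valid mapping φ: V(G1) → V(G2): 0→4, 1→2, 2→6, 3→5, 4→3, 5→1, 6→7, 7→0

Verify φ preserves adjacency — for each edge of G1, its image is an edge of G2:
  (0,1) → (φ(0),φ(1)) = (2,4) ∈ E(G2) ✓
  (0,3) → (φ(0),φ(3)) = (4,5) ∈ E(G2) ✓
  (1,2) → (φ(1),φ(2)) = (2,6) ∈ E(G2) ✓
  (1,3) → (φ(1),φ(3)) = (2,5) ∈ E(G2) ✓
  (2,6) → (φ(2),φ(6)) = (6,7) ∈ E(G2) ✓
  (3,4) → (φ(3),φ(4)) = (3,5) ∈ E(G2) ✓
  (3,7) → (φ(3),φ(7)) = (0,5) ∈ E(G2) ✓
  (4,7) → (φ(4),φ(7)) = (0,3) ∈ E(G2) ✓
  (5,7) → (φ(5),φ(7)) = (0,1) ∈ E(G2) ✓
All 9 edges of G1 map to edges of G2, and |E(G1)| = |E(G2)| = 9, so φ is a bijection on edges as well as vertices. Hence G1 ≅ G2.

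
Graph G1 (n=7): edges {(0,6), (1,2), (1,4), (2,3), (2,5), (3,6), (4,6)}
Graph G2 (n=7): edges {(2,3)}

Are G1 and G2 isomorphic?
No, not isomorphic

The graphs are NOT isomorphic.

Connected components of G1: 1 component(s) with vertex sets [[0, 1, 2, 3, 4, 5, 6]], sizes [7].
Connected components of G2: 6 component(s) with vertex sets [[0], [1], [4], [5], [6], [2, 3]], sizes [1, 1, 1, 1, 1, 2].
The number of connected components (and the multiset of component sizes) is an isomorphism invariant — an isomorphism maps each component of G1 bijectively onto a component of G2. Since G1 has 1 component(s) and G2 has 6, they cannot be isomorphic.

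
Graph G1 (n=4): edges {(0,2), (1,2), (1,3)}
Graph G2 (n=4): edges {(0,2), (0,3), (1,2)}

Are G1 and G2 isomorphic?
Yes, isomorphic

The graphs are isomorphic.
One valid mapping φ: V(G1) → V(G2): 0→3, 1→2, 2→0, 3→1

Verify φ preserves adjacency — for each edge of G1, its image is an edge of G2:
  (0,2) → (φ(0),φ(2)) = (0,3) ∈ E(G2) ✓
  (1,2) → (φ(1),φ(2)) = (0,2) ∈ E(G2) ✓
  (1,3) → (φ(1),φ(3)) = (1,2) ∈ E(G2) ✓
All 3 edges of G1 map to edges of G2, and |E(G1)| = |E(G2)| = 3, so φ is a bijection on edges as well as vertices. Hence G1 ≅ G2.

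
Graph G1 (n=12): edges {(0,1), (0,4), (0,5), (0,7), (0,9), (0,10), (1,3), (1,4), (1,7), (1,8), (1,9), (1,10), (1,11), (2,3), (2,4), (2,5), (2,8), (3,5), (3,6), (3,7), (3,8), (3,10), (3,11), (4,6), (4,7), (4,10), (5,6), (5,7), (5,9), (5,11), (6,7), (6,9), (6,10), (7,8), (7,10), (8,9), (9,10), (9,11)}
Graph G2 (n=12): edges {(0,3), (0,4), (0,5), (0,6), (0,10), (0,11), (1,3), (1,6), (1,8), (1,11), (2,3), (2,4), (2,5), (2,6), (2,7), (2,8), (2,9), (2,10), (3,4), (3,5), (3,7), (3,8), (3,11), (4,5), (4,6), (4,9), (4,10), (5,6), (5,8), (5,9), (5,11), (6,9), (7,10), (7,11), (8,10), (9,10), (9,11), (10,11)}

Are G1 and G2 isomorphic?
Yes, isomorphic

The graphs are isomorphic.
One valid mapping φ: V(G1) → V(G2): 0→9, 1→2, 2→1, 3→3, 4→6, 5→11, 6→0, 7→5, 8→8, 9→10, 10→4, 11→7

Verify φ preserves adjacency — for each edge of G1, its image is an edge of G2:
  (0,1) → (φ(0),φ(1)) = (2,9) ∈ E(G2) ✓
  (0,4) → (φ(0),φ(4)) = (6,9) ∈ E(G2) ✓
  (0,5) → (φ(0),φ(5)) = (9,11) ∈ E(G2) ✓
  (0,7) → (φ(0),φ(7)) = (5,9) ∈ E(G2) ✓
  (0,9) → (φ(0),φ(9)) = (9,10) ∈ E(G2) ✓
  (0,10) → (φ(0),φ(10)) = (4,9) ∈ E(G2) ✓
  (1,3) → (φ(1),φ(3)) = (2,3) ∈ E(G2) ✓
  (1,4) → (φ(1),φ(4)) = (2,6) ∈ E(G2) ✓
  (1,7) → (φ(1),φ(7)) = (2,5) ∈ E(G2) ✓
  (1,8) → (φ(1),φ(8)) = (2,8) ∈ E(G2) ✓
  (1,9) → (φ(1),φ(9)) = (2,10) ∈ E(G2) ✓
  (1,10) → (φ(1),φ(10)) = (2,4) ∈ E(G2) ✓
  (1,11) → (φ(1),φ(11)) = (2,7) ∈ E(G2) ✓
  (2,3) → (φ(2),φ(3)) = (1,3) ∈ E(G2) ✓
  (2,4) → (φ(2),φ(4)) = (1,6) ∈ E(G2) ✓
  (2,5) → (φ(2),φ(5)) = (1,11) ∈ E(G2) ✓
  (2,8) → (φ(2),φ(8)) = (1,8) ∈ E(G2) ✓
  (3,5) → (φ(3),φ(5)) = (3,11) ∈ E(G2) ✓
  (3,6) → (φ(3),φ(6)) = (0,3) ∈ E(G2) ✓
  (3,7) → (φ(3),φ(7)) = (3,5) ∈ E(G2) ✓
  (3,8) → (φ(3),φ(8)) = (3,8) ∈ E(G2) ✓
  (3,10) → (φ(3),φ(10)) = (3,4) ∈ E(G2) ✓
  (3,11) → (φ(3),φ(11)) = (3,7) ∈ E(G2) ✓
  (4,6) → (φ(4),φ(6)) = (0,6) ∈ E(G2) ✓
  (4,7) → (φ(4),φ(7)) = (5,6) ∈ E(G2) ✓
  (4,10) → (φ(4),φ(10)) = (4,6) ∈ E(G2) ✓
  (5,6) → (φ(5),φ(6)) = (0,11) ∈ E(G2) ✓
  (5,7) → (φ(5),φ(7)) = (5,11) ∈ E(G2) ✓
  (5,9) → (φ(5),φ(9)) = (10,11) ∈ E(G2) ✓
  (5,11) → (φ(5),φ(11)) = (7,11) ∈ E(G2) ✓
  (6,7) → (φ(6),φ(7)) = (0,5) ∈ E(G2) ✓
  (6,9) → (φ(6),φ(9)) = (0,10) ∈ E(G2) ✓
  (6,10) → (φ(6),φ(10)) = (0,4) ∈ E(G2) ✓
  (7,8) → (φ(7),φ(8)) = (5,8) ∈ E(G2) ✓
  (7,10) → (φ(7),φ(10)) = (4,5) ∈ E(G2) ✓
  (8,9) → (φ(8),φ(9)) = (8,10) ∈ E(G2) ✓
  (9,10) → (φ(9),φ(10)) = (4,10) ∈ E(G2) ✓
  (9,11) → (φ(9),φ(11)) = (7,10) ∈ E(G2) ✓
All 38 edges of G1 map to edges of G2, and |E(G1)| = |E(G2)| = 38, so φ is a bijection on edges as well as vertices. Hence G1 ≅ G2.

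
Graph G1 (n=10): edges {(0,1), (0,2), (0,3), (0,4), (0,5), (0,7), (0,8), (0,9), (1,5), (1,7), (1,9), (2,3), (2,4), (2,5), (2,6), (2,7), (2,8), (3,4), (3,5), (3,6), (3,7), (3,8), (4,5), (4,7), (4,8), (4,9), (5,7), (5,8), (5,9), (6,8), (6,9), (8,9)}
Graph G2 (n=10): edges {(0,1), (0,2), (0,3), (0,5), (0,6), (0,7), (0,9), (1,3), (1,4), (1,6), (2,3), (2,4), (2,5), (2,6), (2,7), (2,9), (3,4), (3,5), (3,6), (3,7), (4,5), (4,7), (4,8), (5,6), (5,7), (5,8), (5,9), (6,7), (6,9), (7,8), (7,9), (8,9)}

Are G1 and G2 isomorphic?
Yes, isomorphic

The graphs are isomorphic.
One valid mapping φ: V(G1) → V(G2): 0→7, 1→8, 2→0, 3→6, 4→2, 5→5, 6→1, 7→9, 8→3, 9→4

Verify φ preserves adjacency — for each edge of G1, its image is an edge of G2:
  (0,1) → (φ(0),φ(1)) = (7,8) ∈ E(G2) ✓
  (0,2) → (φ(0),φ(2)) = (0,7) ∈ E(G2) ✓
  (0,3) → (φ(0),φ(3)) = (6,7) ∈ E(G2) ✓
  (0,4) → (φ(0),φ(4)) = (2,7) ∈ E(G2) ✓
  (0,5) → (φ(0),φ(5)) = (5,7) ∈ E(G2) ✓
  (0,7) → (φ(0),φ(7)) = (7,9) ∈ E(G2) ✓
  (0,8) → (φ(0),φ(8)) = (3,7) ∈ E(G2) ✓
  (0,9) → (φ(0),φ(9)) = (4,7) ∈ E(G2) ✓
  (1,5) → (φ(1),φ(5)) = (5,8) ∈ E(G2) ✓
  (1,7) → (φ(1),φ(7)) = (8,9) ∈ E(G2) ✓
  (1,9) → (φ(1),φ(9)) = (4,8) ∈ E(G2) ✓
  (2,3) → (φ(2),φ(3)) = (0,6) ∈ E(G2) ✓
  (2,4) → (φ(2),φ(4)) = (0,2) ∈ E(G2) ✓
  (2,5) → (φ(2),φ(5)) = (0,5) ∈ E(G2) ✓
  (2,6) → (φ(2),φ(6)) = (0,1) ∈ E(G2) ✓
  (2,7) → (φ(2),φ(7)) = (0,9) ∈ E(G2) ✓
  (2,8) → (φ(2),φ(8)) = (0,3) ∈ E(G2) ✓
  (3,4) → (φ(3),φ(4)) = (2,6) ∈ E(G2) ✓
  (3,5) → (φ(3),φ(5)) = (5,6) ∈ E(G2) ✓
  (3,6) → (φ(3),φ(6)) = (1,6) ∈ E(G2) ✓
  (3,7) → (φ(3),φ(7)) = (6,9) ∈ E(G2) ✓
  (3,8) → (φ(3),φ(8)) = (3,6) ∈ E(G2) ✓
  (4,5) → (φ(4),φ(5)) = (2,5) ∈ E(G2) ✓
  (4,7) → (φ(4),φ(7)) = (2,9) ∈ E(G2) ✓
  (4,8) → (φ(4),φ(8)) = (2,3) ∈ E(G2) ✓
  (4,9) → (φ(4),φ(9)) = (2,4) ∈ E(G2) ✓
  (5,7) → (φ(5),φ(7)) = (5,9) ∈ E(G2) ✓
  (5,8) → (φ(5),φ(8)) = (3,5) ∈ E(G2) ✓
  (5,9) → (φ(5),φ(9)) = (4,5) ∈ E(G2) ✓
  (6,8) → (φ(6),φ(8)) = (1,3) ∈ E(G2) ✓
  (6,9) → (φ(6),φ(9)) = (1,4) ∈ E(G2) ✓
  (8,9) → (φ(8),φ(9)) = (3,4) ∈ E(G2) ✓
All 32 edges of G1 map to edges of G2, and |E(G1)| = |E(G2)| = 32, so φ is a bijection on edges as well as vertices. Hence G1 ≅ G2.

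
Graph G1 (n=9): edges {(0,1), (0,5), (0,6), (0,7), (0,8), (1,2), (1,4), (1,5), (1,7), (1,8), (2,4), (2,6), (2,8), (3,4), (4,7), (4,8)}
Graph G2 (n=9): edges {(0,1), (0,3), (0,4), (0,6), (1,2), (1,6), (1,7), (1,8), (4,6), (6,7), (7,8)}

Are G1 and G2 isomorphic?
No, not isomorphic

The graphs are NOT isomorphic.

Connected components of G1: 1 component(s) with vertex sets [[0, 1, 2, 3, 4, 5, 6, 7, 8]], sizes [9].
Connected components of G2: 2 component(s) with vertex sets [[5], [0, 1, 2, 3, 4, 6, 7, 8]], sizes [1, 8].
The number of connected components (and the multiset of component sizes) is an isomorphism invariant — an isomorphism maps each component of G1 bijectively onto a component of G2. Since G1 has 1 component(s) and G2 has 2, they cannot be isomorphic.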